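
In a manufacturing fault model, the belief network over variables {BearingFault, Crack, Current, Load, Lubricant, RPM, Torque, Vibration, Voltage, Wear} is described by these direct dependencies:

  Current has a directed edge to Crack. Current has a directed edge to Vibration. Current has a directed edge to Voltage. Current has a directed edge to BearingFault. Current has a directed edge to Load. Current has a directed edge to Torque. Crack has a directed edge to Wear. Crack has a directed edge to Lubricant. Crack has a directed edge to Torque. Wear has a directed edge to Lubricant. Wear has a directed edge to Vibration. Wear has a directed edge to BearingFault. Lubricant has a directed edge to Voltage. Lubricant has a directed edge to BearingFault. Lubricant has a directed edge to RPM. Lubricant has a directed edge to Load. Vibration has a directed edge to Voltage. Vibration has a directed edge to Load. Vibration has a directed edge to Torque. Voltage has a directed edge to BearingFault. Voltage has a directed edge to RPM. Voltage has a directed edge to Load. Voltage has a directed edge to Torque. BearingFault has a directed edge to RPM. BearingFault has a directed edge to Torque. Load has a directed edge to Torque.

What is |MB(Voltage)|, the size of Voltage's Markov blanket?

9

The Markov blanket of a node is its parents, its children, and the other parents of its children.
Pa(Voltage) = {Current, Lubricant, Vibration}.
Voltage's children: BearingFault, Load, RPM, Torque.
Co-parents of Voltage (other parents of its children):
  BearingFault: Current, Lubricant, Wear
  RPM: BearingFault, Lubricant
  Load: Current, Lubricant, Vibration
  Torque: BearingFault, Crack, Current, Load, Vibration
MB(Voltage) = {BearingFault, Crack, Current, Load, Lubricant, RPM, Torque, Vibration, Wear}, which has 9 nodes.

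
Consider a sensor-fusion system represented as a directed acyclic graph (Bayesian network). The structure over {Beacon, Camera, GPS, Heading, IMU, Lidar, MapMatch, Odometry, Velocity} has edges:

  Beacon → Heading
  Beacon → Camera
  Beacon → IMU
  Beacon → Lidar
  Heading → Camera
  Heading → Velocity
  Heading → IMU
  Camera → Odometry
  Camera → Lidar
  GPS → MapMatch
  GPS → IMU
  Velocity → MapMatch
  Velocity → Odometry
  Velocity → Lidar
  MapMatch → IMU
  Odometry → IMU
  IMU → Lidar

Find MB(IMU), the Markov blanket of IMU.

IMU's parents: Beacon, GPS, Heading, MapMatch, Odometry.
IMU's children: Lidar.
Parents of each child, excluding IMU:
  Lidar also has parents Beacon, Camera, Velocity.
Union: {Beacon, GPS, Heading, MapMatch, Odometry} ∪ {Lidar} ∪ {Beacon, Camera, Velocity} = {Beacon, Camera, GPS, Heading, Lidar, MapMatch, Odometry, Velocity}.

{Beacon, Camera, GPS, Heading, Lidar, MapMatch, Odometry, Velocity}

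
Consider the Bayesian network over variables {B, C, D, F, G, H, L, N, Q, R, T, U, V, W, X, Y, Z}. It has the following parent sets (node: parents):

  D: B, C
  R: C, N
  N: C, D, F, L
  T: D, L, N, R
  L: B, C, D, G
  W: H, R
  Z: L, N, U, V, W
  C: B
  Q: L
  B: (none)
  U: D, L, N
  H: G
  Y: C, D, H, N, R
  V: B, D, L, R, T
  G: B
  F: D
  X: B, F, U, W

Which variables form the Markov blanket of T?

{B, D, L, N, R, V}

T has parents D, L, N, R.
Children of T: V.
Other parents of T's children:
  parents(V) \ {T} = {B, D, L, R}.
So the Markov blanket of T is {B, D, L, N, R, V}.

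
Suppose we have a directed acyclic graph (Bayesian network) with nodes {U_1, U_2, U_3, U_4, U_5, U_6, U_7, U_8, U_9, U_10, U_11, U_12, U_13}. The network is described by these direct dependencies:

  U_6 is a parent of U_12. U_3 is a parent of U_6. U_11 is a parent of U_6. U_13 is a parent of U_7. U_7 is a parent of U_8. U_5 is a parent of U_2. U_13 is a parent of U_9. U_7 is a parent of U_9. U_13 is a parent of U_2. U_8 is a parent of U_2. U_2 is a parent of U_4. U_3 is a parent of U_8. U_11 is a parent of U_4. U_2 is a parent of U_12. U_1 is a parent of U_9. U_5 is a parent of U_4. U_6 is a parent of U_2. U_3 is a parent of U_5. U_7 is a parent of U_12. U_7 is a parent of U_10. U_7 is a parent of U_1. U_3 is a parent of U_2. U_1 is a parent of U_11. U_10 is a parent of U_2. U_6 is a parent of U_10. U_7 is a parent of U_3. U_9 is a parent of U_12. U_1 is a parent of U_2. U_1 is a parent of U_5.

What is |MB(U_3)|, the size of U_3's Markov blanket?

U_3's parents: U_7.
Children of U_3: U_2, U_5, U_6, U_8.
For each child, the remaining parents (spouses of U_3):
  parents(U_8) \ {U_3} = {U_7}.
  parents(U_6) \ {U_3} = {U_11}.
  U_5 also has parent U_1.
  U_2 also has parents U_1, U_5, U_6, U_8, U_10, U_13.
MB(U_3) = {U_1, U_2, U_5, U_6, U_7, U_8, U_10, U_11, U_13}, which has 9 nodes.

9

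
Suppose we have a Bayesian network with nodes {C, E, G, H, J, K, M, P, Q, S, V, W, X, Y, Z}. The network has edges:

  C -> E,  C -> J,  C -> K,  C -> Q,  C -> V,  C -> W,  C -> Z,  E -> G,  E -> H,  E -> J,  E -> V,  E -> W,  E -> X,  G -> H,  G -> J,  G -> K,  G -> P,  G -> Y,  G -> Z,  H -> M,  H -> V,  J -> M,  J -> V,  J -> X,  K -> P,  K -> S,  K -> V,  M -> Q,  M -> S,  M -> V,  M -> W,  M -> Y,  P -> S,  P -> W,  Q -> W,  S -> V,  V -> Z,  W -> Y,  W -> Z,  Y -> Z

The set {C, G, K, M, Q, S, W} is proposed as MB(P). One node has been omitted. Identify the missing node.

The Markov blanket of a node is its parents, its children, and the other parents of its children.
Pa(P) = {G, K}.
P's children: S, W.
Other parents of P's children:
  S also has parents K, M.
  W also has parents C, E, M, Q.
MB(P) = {C, E, G, K, M, Q, S, W}.
Comparing with the claimed set, E is missing.

E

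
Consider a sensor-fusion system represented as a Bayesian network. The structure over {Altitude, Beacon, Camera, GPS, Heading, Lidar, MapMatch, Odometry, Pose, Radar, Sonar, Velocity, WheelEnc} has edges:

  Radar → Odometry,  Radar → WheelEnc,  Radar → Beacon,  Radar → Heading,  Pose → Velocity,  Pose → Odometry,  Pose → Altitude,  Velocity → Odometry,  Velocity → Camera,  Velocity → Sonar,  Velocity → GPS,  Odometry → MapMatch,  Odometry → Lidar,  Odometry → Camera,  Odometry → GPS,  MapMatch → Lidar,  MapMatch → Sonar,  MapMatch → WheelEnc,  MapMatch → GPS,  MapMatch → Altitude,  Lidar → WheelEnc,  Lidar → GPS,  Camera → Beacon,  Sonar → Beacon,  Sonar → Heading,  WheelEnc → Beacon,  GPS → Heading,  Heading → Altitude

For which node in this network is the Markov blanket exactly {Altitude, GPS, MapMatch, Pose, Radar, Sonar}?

Heading

The target node must have every member of {Altitude, GPS, MapMatch, Pose, Radar, Sonar} as a parent, child, or co-parent, and no others.
Parents of Heading: GPS, Radar, Sonar; children: Altitude; co-parents: MapMatch, Pose.
These exactly cover the given set, so the node is Heading.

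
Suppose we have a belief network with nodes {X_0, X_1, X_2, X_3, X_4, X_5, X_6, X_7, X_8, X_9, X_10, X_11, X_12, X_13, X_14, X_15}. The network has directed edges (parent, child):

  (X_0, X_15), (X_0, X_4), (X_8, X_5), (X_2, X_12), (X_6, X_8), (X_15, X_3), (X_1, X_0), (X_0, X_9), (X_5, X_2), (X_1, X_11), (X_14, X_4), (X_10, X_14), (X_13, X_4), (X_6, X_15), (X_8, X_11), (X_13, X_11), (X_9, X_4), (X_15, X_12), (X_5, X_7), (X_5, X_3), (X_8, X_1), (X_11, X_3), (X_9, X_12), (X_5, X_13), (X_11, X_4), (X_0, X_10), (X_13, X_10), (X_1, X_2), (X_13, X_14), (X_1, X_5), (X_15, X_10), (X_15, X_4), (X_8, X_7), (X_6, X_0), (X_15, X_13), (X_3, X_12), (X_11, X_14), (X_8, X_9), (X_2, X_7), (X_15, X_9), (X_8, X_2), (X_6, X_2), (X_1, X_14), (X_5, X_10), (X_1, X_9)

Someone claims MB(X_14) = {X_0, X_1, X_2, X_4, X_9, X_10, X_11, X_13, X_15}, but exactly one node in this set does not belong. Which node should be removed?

X_2

Recall MB(v) = parents ∪ children ∪ spouses, where spouses are the other parents of v's children.
X_14 has parents X_1, X_10, X_11, X_13.
Children of X_14: X_4.
Parents of each child, excluding X_14:
  X_4 also has parents X_0, X_9, X_11, X_13, X_15.
MB(X_14) = {X_0, X_1, X_4, X_9, X_10, X_11, X_13, X_15}.
X_2 is neither a parent, child, nor co-parent of X_14, so it does not belong.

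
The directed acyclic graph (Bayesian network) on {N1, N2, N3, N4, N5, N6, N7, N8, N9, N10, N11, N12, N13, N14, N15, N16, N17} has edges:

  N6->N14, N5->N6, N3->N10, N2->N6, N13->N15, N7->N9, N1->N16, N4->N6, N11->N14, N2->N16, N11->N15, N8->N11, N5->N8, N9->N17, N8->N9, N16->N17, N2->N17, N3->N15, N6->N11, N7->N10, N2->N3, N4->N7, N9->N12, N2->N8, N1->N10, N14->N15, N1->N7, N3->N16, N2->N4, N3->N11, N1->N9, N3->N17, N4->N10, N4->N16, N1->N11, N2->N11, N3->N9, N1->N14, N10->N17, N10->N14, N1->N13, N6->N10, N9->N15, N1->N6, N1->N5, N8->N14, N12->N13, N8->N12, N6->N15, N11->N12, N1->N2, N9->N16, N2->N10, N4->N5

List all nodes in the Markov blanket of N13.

{N1, N3, N6, N9, N11, N12, N14, N15}

Parents of N13: N1, N12.
N13 has child N15.
Other parents of N13's children:
  parents(N15) \ {N13} = {N3, N6, N9, N11, N14}.
So the Markov blanket of N13 is {N1, N3, N6, N9, N11, N12, N14, N15}.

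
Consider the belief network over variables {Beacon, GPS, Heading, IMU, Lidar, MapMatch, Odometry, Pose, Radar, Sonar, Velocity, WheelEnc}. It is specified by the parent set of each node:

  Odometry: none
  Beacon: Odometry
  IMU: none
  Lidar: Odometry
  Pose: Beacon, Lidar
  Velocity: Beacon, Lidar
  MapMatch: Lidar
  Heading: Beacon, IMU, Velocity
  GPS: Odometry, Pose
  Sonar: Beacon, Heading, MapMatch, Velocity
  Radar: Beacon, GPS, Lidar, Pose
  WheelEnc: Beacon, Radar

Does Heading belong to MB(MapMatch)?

Heading is a co-parent of MapMatch: both are parents of Sonar.
So Heading ∈ MB(MapMatch).

Yes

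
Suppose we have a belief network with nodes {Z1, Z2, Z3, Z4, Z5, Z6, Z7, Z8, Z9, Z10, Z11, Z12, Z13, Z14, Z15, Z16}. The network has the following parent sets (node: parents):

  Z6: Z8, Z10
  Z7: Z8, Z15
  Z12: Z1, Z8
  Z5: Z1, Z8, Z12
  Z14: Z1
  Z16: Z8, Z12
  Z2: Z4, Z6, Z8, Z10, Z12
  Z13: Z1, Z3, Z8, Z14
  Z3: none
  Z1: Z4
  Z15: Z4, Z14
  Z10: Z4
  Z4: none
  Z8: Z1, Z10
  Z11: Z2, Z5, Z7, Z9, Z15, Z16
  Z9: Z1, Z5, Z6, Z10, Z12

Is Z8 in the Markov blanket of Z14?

Z8 is a co-parent of Z14: both are parents of Z13.
So Z8 ∈ MB(Z14).

Yes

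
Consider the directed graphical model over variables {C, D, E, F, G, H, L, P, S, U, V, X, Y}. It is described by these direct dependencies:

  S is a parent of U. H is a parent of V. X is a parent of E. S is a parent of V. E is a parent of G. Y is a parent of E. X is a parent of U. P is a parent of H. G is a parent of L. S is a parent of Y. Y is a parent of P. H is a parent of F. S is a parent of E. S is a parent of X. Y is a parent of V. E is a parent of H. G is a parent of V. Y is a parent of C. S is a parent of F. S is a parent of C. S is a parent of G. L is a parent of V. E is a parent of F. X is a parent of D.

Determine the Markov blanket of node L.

{G, H, S, V, Y}

By definition, MB(L) is built from L's parents, L's children, and the co-parents of L.
Pa(L) = {G}.
Children of L: V.
Co-parents of L (other parents of its children):
  V: G, H, S, Y
MB(L) = {G, H, S, V, Y}.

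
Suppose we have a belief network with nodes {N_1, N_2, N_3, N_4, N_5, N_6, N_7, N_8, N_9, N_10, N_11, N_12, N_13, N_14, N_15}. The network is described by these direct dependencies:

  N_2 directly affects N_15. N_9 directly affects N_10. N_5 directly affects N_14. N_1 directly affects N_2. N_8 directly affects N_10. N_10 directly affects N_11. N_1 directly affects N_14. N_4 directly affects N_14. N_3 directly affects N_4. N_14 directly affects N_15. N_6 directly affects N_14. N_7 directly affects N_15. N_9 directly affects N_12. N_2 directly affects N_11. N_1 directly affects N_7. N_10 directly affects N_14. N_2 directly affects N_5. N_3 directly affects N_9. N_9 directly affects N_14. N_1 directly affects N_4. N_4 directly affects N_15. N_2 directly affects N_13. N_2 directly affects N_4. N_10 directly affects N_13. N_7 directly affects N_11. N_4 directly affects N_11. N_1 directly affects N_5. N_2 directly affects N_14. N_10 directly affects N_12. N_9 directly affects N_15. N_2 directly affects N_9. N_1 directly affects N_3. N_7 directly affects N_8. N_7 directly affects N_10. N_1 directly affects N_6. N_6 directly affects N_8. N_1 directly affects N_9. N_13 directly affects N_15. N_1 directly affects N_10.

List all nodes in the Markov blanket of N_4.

N_4 has parents N_1, N_2, N_3.
N_4's children: N_11, N_14, N_15.
Parents of each child, excluding N_4:
  parents(N_11) \ {N_4} = {N_2, N_7, N_10}.
  parents(N_14) \ {N_4} = {N_1, N_2, N_5, N_6, N_9, N_10}.
  N_15's other parents are N_2, N_7, N_9, N_13, N_14.
Taking the union gives {N_1, N_2, N_3, N_5, N_6, N_7, N_9, N_10, N_11, N_13, N_14, N_15}.

{N_1, N_2, N_3, N_5, N_6, N_7, N_9, N_10, N_11, N_13, N_14, N_15}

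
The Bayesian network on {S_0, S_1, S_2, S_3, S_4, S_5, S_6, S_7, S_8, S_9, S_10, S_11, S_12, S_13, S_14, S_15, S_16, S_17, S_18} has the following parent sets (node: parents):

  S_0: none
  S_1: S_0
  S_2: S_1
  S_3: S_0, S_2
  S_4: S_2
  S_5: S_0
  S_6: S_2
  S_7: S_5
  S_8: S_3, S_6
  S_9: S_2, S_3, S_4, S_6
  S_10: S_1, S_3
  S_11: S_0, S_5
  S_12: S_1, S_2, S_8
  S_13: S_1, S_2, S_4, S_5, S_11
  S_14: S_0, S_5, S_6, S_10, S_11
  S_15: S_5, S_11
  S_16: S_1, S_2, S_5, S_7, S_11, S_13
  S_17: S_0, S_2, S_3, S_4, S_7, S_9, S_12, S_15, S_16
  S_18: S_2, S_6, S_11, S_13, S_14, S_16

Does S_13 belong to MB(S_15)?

The Markov blanket of a node is its parents, its children, and the other parents of its children.
Parents of S_15: S_5, S_11.
S_15's children: S_17.
Other parents of S_15's children:
  S_17 also has parents S_0, S_2, S_3, S_4, S_7, S_9, S_12, S_16.
MB(S_15) = {S_0, S_2, S_3, S_4, S_5, S_7, S_9, S_11, S_12, S_16, S_17}; S_13 is not in this set.

No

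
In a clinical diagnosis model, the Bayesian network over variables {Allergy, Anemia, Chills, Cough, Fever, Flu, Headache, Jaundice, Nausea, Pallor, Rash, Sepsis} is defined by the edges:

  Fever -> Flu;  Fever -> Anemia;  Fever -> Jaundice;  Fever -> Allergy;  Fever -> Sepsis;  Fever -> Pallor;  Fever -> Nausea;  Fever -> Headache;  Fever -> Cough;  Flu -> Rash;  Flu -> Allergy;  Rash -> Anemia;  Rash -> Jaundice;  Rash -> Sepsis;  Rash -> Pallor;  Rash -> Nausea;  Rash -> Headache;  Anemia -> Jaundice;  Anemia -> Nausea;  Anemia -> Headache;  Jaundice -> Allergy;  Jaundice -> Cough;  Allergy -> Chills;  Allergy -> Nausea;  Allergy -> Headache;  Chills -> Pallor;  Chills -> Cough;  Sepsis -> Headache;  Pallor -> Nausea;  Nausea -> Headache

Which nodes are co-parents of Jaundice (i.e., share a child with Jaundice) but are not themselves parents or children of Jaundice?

Children of Jaundice: Allergy, Cough.
  parents(Allergy) \ {Jaundice} = {Fever, Flu}.
  Cough also has parents Chills, Fever.
Excluding nodes already adjacent to Jaundice (Allergy, Anemia, Cough, Fever, Rash), the co-parent-only contribution is {Chills, Flu}.

{Chills, Flu}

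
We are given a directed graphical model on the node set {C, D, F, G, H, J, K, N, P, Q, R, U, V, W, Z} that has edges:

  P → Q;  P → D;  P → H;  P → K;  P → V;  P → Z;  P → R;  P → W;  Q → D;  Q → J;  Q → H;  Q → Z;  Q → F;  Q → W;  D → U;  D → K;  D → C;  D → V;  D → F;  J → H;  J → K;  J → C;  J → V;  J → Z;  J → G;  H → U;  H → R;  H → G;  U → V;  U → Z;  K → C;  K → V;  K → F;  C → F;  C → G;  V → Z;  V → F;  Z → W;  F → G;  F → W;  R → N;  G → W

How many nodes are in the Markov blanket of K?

8

K has parents D, J, P.
Children of K: C, F, V.
Other parents of K's children:
  C's other parents are D, J.
  V's other parents are D, J, P, U.
  parents(F) \ {K} = {C, D, Q, V}.
MB(K) = {C, D, F, J, P, Q, U, V}, which has 8 nodes.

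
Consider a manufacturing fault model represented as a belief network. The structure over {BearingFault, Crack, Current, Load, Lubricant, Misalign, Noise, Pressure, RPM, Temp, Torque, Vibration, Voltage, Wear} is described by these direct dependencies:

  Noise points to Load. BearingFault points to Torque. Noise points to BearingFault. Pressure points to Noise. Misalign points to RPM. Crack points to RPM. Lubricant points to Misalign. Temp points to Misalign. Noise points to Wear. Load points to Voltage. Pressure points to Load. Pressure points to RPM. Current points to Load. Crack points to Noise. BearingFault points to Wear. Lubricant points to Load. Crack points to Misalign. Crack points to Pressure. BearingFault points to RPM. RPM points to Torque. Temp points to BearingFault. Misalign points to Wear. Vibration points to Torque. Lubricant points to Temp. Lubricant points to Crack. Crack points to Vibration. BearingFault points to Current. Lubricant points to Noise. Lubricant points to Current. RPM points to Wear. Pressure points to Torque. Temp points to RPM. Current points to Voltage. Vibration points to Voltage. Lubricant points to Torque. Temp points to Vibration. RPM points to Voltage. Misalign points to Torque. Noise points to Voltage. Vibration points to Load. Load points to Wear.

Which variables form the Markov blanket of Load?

Pa(Load) = {Current, Lubricant, Noise, Pressure, Vibration}.
Ch(Load) = {Voltage, Wear}.
Other parents of Load's children:
  Wear: BearingFault, Misalign, Noise, RPM
  Voltage: Current, Noise, RPM, Vibration
So the Markov blanket of Load is {BearingFault, Current, Lubricant, Misalign, Noise, Pressure, RPM, Vibration, Voltage, Wear}.

{BearingFault, Current, Lubricant, Misalign, Noise, Pressure, RPM, Vibration, Voltage, Wear}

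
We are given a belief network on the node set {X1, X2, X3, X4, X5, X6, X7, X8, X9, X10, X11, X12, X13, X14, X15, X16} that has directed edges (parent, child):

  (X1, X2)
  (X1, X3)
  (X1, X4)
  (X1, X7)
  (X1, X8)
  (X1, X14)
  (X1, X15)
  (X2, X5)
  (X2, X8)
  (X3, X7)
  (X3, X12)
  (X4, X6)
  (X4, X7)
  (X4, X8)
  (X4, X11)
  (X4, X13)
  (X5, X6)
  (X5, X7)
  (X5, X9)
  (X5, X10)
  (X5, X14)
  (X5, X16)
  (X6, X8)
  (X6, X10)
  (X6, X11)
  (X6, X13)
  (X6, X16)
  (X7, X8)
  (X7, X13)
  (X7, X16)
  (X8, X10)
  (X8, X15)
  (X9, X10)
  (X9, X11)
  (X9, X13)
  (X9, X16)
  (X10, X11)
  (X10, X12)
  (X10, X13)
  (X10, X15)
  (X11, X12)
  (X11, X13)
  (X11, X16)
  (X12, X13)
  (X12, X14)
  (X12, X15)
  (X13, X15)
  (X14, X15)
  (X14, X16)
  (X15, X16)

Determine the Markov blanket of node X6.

Pa(X6) = {X4, X5}.
Children of X6: X8, X10, X11, X13, X16.
Other parents of X6's children:
  X8's other parents are X1, X2, X4, X7.
  parents(X10) \ {X6} = {X5, X8, X9}.
  X11's other parents are X4, X9, X10.
  X13 also has parents X4, X7, X9, X10, X11, X12.
  X16's other parents are X5, X7, X9, X11, X14, X15.
Union: {X4, X5} ∪ {X8, X10, X11, X13, X16} ∪ {X1, X2, X4, X5, X7, X8, X9, X10, X11, X12, X14, X15} = {X1, X2, X4, X5, X7, X8, X9, X10, X11, X12, X13, X14, X15, X16}.

{X1, X2, X4, X5, X7, X8, X9, X10, X11, X12, X13, X14, X15, X16}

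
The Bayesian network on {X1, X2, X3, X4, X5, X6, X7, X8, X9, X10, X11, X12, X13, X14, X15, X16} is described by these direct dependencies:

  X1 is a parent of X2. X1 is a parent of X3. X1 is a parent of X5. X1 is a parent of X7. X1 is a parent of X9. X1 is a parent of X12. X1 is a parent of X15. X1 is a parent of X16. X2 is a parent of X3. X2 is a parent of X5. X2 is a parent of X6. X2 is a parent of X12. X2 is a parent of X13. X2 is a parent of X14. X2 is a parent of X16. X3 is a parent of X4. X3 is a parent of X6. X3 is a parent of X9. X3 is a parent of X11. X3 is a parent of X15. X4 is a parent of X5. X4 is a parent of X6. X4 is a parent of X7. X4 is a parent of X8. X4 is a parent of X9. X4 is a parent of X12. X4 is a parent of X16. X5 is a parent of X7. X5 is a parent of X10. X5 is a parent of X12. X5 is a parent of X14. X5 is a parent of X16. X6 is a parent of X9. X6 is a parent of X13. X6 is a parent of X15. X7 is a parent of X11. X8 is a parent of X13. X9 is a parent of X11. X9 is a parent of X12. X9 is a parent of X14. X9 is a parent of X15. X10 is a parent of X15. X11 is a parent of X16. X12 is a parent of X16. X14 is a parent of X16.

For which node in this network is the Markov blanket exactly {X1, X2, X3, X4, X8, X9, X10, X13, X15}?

The target node must have every member of {X1, X2, X3, X4, X8, X9, X10, X13, X15} as a parent, child, or co-parent, and no others.
Parents of X6: X2, X3, X4; children: X9, X13, X15; co-parents: X1, X2, X3, X4, X8, X9, X10.
These exactly cover the given set, so the node is X6.

X6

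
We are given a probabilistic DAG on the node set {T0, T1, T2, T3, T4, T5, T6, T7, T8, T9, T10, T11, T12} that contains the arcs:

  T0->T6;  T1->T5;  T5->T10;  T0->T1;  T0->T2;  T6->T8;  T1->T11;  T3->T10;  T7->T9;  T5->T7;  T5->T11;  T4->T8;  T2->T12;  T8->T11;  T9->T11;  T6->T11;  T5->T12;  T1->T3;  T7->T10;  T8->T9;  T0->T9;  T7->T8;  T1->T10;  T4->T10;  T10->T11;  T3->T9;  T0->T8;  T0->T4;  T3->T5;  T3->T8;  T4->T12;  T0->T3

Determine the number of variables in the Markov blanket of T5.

11

Pa(T5) = {T1, T3}.
T5's children: T7, T10, T11, T12.
Co-parents of T5 (other parents of its children):
  T7: no additional parents.
  parents(T10) \ {T5} = {T1, T3, T4, T7}.
  parents(T11) \ {T5} = {T1, T6, T8, T9, T10}.
  parents(T12) \ {T5} = {T2, T4}.
MB(T5) = {T1, T2, T3, T4, T6, T7, T8, T9, T10, T11, T12}, which has 11 nodes.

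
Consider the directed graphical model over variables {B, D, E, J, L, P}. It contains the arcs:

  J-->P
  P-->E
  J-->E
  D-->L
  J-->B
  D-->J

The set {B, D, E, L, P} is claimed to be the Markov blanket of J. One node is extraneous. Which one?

L

By definition, MB(J) is built from J's parents, J's children, and the co-parents of J.
J's parents: D.
J has children B, E, P.
For each child, the remaining parents (spouses of J):
  P: no additional parents.
  B: no additional parents.
  parents(E) \ {J} = {P}.
MB(J) = {B, D, E, P}.
L is neither a parent, child, nor co-parent of J, so it does not belong.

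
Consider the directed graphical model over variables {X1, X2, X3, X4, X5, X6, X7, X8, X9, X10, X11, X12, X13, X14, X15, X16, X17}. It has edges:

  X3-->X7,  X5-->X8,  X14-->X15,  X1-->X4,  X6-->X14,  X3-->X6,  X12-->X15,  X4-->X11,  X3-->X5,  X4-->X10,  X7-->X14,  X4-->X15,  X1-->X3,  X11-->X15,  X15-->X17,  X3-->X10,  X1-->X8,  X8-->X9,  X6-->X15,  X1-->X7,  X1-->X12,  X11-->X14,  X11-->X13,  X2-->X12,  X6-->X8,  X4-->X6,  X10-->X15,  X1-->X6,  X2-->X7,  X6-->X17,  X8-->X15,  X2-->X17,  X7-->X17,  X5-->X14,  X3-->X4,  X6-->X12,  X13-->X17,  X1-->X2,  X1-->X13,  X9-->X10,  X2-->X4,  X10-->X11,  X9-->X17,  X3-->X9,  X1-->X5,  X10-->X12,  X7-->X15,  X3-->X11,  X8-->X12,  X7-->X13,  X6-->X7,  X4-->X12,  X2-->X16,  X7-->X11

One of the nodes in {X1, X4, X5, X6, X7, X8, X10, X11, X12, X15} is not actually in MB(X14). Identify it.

X14's children: X15.
X14's parents: X5, X6, X7, X11.
Parents of each child, excluding X14:
  X15's other parents are X4, X6, X7, X8, X10, X11, X12.
MB(X14) = {X4, X5, X6, X7, X8, X10, X11, X12, X15}.
X1 is neither a parent, child, nor co-parent of X14, so it does not belong.

X1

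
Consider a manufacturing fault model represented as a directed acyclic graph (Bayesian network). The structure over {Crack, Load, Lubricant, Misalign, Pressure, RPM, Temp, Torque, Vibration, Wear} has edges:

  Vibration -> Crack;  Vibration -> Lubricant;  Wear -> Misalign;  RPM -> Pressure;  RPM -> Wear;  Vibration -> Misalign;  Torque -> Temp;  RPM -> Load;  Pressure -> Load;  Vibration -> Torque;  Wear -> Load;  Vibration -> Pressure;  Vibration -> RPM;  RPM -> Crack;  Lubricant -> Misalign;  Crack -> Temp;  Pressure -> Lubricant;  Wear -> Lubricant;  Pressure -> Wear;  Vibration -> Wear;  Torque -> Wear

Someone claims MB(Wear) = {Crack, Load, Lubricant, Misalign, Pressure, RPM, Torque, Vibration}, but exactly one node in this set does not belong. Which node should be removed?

A node's Markov blanket = Pa ∪ Ch ∪ (parents of Ch other than the node itself).
Parents of Wear: Pressure, RPM, Torque, Vibration.
Wear's children: Load, Lubricant, Misalign.
Parents of each child, excluding Wear:
  parents(Lubricant) \ {Wear} = {Pressure, Vibration}.
  Load's other parents are Pressure, RPM.
  Misalign also has parents Lubricant, Vibration.
MB(Wear) = {Load, Lubricant, Misalign, Pressure, RPM, Torque, Vibration}.
Crack is neither a parent, child, nor co-parent of Wear, so it does not belong.

Crack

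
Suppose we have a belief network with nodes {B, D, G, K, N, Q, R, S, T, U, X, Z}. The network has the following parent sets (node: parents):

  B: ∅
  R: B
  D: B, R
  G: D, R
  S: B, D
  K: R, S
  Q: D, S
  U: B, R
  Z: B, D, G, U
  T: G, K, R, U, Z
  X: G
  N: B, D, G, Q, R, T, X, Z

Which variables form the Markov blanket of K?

Parents of K: R, S.
K's children: T.
Other parents of K's children:
  T: G, R, U, Z
Union: {R, S} ∪ {T} ∪ {G, R, U, Z} = {G, R, S, T, U, Z}.

{G, R, S, T, U, Z}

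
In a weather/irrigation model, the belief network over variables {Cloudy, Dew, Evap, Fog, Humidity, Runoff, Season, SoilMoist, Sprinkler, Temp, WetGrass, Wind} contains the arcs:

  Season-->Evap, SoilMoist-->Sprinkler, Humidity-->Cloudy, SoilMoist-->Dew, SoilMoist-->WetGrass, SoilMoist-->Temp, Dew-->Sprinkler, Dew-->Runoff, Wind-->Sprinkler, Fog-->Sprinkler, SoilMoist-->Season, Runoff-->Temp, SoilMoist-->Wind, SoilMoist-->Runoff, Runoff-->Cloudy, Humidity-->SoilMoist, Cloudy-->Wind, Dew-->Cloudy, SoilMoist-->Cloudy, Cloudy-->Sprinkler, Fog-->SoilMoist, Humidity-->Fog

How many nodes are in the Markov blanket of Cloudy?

Cloudy has parents Dew, Humidity, Runoff, SoilMoist.
Ch(Cloudy) = {Sprinkler, Wind}.
For each child, the remaining parents (spouses of Cloudy):
  Wind's other parent is SoilMoist.
  Sprinkler also has parents Dew, Fog, SoilMoist, Wind.
MB(Cloudy) = {Dew, Fog, Humidity, Runoff, SoilMoist, Sprinkler, Wind}, which has 7 nodes.

7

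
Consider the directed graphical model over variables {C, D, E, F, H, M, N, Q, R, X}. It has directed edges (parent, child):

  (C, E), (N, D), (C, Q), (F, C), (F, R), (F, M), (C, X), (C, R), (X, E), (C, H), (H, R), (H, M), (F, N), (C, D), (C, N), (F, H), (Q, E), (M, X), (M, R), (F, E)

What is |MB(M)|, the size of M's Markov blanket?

Pa(M) = {F, H}.
M has children R, X.
For each child, the remaining parents (spouses of M):
  parents(R) \ {M} = {C, F, H}.
  X also has parent C.
MB(M) = {C, F, H, R, X}, which has 5 nodes.

5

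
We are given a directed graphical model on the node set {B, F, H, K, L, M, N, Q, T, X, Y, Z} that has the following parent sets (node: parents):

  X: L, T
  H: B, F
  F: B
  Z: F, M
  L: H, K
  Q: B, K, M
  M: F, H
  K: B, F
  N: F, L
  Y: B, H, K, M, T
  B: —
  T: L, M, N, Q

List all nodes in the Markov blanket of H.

{B, F, K, L, M, T, Y}

Recall MB(v) = parents ∪ children ∪ spouses, where spouses are the other parents of v's children.
Children of H: L, M, Y.
Parents of H: B, F.
For each child, the remaining parents (spouses of H):
  L: K
  M: F
  Y: B, K, M, T
MB(H) = {B, F, K, L, M, T, Y}.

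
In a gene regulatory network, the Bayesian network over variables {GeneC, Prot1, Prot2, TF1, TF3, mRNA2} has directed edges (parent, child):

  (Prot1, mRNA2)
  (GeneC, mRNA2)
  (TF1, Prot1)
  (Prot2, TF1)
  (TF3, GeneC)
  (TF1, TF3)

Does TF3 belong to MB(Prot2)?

A node's Markov blanket = Pa ∪ Ch ∪ (parents of Ch other than the node itself).
Prot2 has no parents.
Children of Prot2: TF1.
Parents of each child, excluding Prot2:
  TF1 has no other parent.
MB(Prot2) = {TF1}; TF3 is not in this set.

No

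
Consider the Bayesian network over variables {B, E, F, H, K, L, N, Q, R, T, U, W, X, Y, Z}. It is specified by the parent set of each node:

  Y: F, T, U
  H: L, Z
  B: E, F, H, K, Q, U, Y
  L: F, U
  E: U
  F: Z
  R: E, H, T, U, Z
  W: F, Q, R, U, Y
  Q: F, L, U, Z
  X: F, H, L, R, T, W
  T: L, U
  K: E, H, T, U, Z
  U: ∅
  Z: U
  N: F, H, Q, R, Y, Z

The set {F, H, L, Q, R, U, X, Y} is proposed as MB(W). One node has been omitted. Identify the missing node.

T

By definition, MB(W) is built from W's parents, W's children, and the co-parents of W.
Parents of W: F, Q, R, U, Y.
W's children: X.
For each child, the remaining parents (spouses of W):
  X: F, H, L, R, T
MB(W) = {F, H, L, Q, R, T, U, X, Y}.
Comparing with the claimed set, T is missing.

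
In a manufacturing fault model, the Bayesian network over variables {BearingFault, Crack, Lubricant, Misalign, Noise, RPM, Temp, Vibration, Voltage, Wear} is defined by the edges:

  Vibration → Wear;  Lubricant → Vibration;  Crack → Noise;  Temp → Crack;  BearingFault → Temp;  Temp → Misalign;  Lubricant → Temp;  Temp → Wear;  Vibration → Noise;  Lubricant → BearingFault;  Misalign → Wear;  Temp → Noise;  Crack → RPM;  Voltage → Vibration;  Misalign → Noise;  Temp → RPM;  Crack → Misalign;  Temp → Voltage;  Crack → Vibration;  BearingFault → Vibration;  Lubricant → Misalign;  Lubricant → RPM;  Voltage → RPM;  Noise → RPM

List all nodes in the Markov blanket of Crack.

By definition, MB(Crack) is built from Crack's parents, Crack's children, and the co-parents of Crack.
Crack's children: Misalign, Noise, RPM, Vibration.
Pa(Crack) = {Temp}.
Parents of each child, excluding Crack:
  parents(Vibration) \ {Crack} = {BearingFault, Lubricant, Voltage}.
  Misalign's other parents are Lubricant, Temp.
  Noise's other parents are Misalign, Temp, Vibration.
  parents(RPM) \ {Crack} = {Lubricant, Noise, Temp, Voltage}.
MB(Crack) = {BearingFault, Lubricant, Misalign, Noise, RPM, Temp, Vibration, Voltage}.

{BearingFault, Lubricant, Misalign, Noise, RPM, Temp, Vibration, Voltage}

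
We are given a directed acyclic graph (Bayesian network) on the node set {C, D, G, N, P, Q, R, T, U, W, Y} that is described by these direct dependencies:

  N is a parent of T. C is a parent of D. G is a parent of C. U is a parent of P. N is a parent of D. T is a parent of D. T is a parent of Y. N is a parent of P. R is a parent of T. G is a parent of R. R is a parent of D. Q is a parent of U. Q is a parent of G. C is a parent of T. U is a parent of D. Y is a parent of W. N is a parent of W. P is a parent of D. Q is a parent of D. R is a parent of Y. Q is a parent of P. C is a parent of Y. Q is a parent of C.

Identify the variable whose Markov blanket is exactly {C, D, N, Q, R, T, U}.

P

The target node must have every member of {C, D, N, Q, R, T, U} as a parent, child, or co-parent, and no others.
Parents of P: N, Q, U; children: D; co-parents: C, N, Q, R, T, U.
These exactly cover the given set, so the node is P.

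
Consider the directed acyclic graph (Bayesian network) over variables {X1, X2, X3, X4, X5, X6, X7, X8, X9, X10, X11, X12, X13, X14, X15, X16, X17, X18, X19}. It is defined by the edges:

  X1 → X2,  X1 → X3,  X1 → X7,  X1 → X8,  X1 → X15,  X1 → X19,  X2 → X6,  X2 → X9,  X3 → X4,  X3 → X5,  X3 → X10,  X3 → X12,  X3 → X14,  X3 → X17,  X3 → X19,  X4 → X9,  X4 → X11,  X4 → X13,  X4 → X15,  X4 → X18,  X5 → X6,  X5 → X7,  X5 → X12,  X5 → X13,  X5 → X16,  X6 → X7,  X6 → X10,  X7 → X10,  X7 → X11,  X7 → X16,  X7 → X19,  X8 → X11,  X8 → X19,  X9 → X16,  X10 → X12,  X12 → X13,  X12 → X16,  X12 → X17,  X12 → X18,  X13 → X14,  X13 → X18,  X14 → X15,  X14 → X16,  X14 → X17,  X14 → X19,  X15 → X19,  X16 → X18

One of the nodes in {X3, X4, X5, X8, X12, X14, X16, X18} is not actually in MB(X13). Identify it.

X13 has parents X4, X5, X12.
X13 has children X14, X18.
Other parents of X13's children:
  X14's other parent is X3.
  X18 also has parents X4, X12, X16.
MB(X13) = {X3, X4, X5, X12, X14, X16, X18}.
X8 is neither a parent, child, nor co-parent of X13, so it does not belong.

X8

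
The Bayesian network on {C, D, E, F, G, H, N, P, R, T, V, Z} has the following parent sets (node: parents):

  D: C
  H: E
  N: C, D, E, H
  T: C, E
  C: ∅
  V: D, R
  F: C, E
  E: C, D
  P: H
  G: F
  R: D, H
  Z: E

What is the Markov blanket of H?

{C, D, E, N, P, R}

The Markov blanket of a node is its parents, its children, and the other parents of its children.
H has parent E.
Children of H: N, P, R.
For each child, the remaining parents (spouses of H):
  N's other parents are C, D, E.
  P: no additional parents.
  parents(R) \ {H} = {D}.
Taking the union gives {C, D, E, N, P, R}.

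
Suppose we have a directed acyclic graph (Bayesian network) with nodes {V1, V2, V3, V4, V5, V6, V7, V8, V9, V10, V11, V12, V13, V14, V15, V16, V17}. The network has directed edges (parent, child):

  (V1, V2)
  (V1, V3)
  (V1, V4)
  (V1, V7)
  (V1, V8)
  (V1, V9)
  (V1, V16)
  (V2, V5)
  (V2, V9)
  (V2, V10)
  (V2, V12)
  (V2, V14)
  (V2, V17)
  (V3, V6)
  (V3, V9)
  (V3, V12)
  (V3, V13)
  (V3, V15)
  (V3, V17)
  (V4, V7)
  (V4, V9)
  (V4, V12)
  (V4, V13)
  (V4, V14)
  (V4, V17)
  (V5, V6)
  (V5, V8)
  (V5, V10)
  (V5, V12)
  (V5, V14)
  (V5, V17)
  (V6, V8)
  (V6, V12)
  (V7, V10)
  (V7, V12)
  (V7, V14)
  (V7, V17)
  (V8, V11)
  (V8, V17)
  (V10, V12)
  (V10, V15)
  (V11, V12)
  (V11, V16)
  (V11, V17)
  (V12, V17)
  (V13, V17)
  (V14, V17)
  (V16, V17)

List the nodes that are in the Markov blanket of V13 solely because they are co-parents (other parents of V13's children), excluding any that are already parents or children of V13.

Children of V13: V17.
  V17's other parents are V2, V3, V4, V5, V7, V8, V11, V12, V14, V16.
Excluding nodes already adjacent to V13 (V3, V4, V17), the co-parent-only contribution is {V2, V5, V7, V8, V11, V12, V14, V16}.

{V2, V5, V7, V8, V11, V12, V14, V16}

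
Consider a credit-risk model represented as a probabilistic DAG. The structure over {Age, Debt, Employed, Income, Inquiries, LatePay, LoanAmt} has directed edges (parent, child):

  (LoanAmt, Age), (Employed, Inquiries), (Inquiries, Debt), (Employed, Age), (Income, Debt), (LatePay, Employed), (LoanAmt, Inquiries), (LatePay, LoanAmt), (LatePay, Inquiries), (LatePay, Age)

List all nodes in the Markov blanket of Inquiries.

Inquiries has parents Employed, LatePay, LoanAmt.
Children of Inquiries: Debt.
Other parents of Inquiries's children:
  Debt: Income
Taking the union gives {Debt, Employed, Income, LatePay, LoanAmt}.

{Debt, Employed, Income, LatePay, LoanAmt}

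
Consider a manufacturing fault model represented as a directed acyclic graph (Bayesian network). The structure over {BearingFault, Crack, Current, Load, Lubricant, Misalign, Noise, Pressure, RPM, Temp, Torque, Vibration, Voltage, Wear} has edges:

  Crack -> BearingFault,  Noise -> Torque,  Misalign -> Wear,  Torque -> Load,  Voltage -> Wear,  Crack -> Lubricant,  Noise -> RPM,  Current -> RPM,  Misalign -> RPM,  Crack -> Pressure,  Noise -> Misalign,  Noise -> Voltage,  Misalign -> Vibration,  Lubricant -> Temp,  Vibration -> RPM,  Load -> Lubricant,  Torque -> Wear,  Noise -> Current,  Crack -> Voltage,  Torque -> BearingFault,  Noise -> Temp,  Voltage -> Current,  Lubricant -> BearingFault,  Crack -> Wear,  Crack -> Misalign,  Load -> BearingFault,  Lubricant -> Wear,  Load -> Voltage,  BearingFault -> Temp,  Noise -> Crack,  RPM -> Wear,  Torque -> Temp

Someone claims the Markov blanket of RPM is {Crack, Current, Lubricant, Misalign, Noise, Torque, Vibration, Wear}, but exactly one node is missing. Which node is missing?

Pa(RPM) = {Current, Misalign, Noise, Vibration}.
Children of RPM: Wear.
Co-parents of RPM (other parents of its children):
  Wear also has parents Crack, Lubricant, Misalign, Torque, Voltage.
MB(RPM) = {Crack, Current, Lubricant, Misalign, Noise, Torque, Vibration, Voltage, Wear}.
Comparing with the claimed set, Voltage is missing.

Voltage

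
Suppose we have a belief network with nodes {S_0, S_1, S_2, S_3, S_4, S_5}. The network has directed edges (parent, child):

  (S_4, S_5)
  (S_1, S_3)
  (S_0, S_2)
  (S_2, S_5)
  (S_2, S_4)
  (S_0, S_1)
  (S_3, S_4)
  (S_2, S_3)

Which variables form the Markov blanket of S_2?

{S_0, S_1, S_3, S_4, S_5}

S_2 has children S_3, S_4, S_5.
S_2 has parent S_0.
Co-parents of S_2 (other parents of its children):
  S_3: S_1
  S_4: S_3
  S_5: S_4
Union: {S_0} ∪ {S_3, S_4, S_5} ∪ {S_1, S_3, S_4} = {S_0, S_1, S_3, S_4, S_5}.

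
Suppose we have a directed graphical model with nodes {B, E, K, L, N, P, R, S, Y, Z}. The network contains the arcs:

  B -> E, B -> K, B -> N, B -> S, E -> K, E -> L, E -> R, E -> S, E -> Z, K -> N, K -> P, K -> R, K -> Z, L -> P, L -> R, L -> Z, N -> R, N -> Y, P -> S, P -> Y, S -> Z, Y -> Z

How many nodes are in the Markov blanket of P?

7

Recall MB(v) = parents ∪ children ∪ spouses, where spouses are the other parents of v's children.
P has parents K, L.
Children of P: S, Y.
Parents of each child, excluding P:
  S: B, E
  Y: N
MB(P) = {B, E, K, L, N, S, Y}, which has 7 nodes.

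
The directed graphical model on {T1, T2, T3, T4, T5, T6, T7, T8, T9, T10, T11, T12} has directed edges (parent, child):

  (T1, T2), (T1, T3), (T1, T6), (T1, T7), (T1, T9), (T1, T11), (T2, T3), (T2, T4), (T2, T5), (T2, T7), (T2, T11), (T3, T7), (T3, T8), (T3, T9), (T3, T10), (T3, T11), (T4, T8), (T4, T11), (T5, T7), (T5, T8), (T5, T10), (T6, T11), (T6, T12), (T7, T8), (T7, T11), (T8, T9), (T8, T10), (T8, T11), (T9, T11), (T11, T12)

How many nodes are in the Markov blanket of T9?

By definition, MB(T9) is built from T9's parents, T9's children, and the co-parents of T9.
T9 has child T11.
Pa(T9) = {T1, T3, T8}.
Other parents of T9's children:
  T11 also has parents T1, T2, T3, T4, T6, T7, T8.
MB(T9) = {T1, T2, T3, T4, T6, T7, T8, T11}, which has 8 nodes.

8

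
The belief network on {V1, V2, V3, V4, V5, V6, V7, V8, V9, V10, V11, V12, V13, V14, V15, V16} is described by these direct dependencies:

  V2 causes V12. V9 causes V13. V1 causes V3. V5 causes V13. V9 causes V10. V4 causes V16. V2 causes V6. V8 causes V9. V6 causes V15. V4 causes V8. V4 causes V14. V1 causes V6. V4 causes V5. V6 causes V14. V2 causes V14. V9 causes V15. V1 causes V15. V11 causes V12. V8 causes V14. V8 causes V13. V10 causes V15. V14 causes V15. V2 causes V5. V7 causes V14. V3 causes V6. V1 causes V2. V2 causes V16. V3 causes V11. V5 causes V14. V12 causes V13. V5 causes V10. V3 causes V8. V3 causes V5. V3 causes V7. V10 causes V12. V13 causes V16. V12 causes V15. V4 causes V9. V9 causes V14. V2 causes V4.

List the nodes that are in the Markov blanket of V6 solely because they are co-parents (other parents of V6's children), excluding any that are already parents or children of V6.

Children of V6: V14, V15.
  V14's other parents are V2, V4, V5, V7, V8, V9.
  V15's other parents are V1, V9, V10, V12, V14.
Excluding nodes already adjacent to V6 (V1, V2, V3, V14, V15), the co-parent-only contribution is {V4, V5, V7, V8, V9, V10, V12}.

{V4, V5, V7, V8, V9, V10, V12}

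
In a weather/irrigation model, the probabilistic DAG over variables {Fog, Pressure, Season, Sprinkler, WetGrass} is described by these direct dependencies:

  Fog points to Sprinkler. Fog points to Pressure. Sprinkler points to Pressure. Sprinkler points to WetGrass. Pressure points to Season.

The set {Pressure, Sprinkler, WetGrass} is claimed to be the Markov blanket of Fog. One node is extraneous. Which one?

WetGrass

Pa(Fog) = {}.
Children of Fog: Pressure, Sprinkler.
Parents of each child, excluding Fog:
  Sprinkler: no additional parents.
  parents(Pressure) \ {Fog} = {Sprinkler}.
MB(Fog) = {Pressure, Sprinkler}.
WetGrass is neither a parent, child, nor co-parent of Fog, so it does not belong.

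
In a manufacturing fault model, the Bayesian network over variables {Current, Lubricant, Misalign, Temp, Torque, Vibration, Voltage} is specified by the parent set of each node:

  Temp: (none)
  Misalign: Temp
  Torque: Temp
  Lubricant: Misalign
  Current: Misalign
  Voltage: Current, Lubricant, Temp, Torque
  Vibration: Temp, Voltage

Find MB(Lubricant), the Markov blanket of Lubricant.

{Current, Misalign, Temp, Torque, Voltage}

Recall MB(v) = parents ∪ children ∪ spouses, where spouses are the other parents of v's children.
Lubricant's parents: Misalign.
Lubricant's children: Voltage.
For each child, the remaining parents (spouses of Lubricant):
  Voltage: Current, Temp, Torque
So the Markov blanket of Lubricant is {Current, Misalign, Temp, Torque, Voltage}.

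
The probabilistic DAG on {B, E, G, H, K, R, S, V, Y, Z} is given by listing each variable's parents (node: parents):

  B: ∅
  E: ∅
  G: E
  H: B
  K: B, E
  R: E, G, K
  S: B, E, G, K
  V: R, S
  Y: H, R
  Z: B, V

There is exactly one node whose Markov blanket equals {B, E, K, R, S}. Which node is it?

G

The target node must have every member of {B, E, K, R, S} as a parent, child, or co-parent, and no others.
Parents of G: E; children: R, S; co-parents: B, E, K.
These exactly cover the given set, so the node is G.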